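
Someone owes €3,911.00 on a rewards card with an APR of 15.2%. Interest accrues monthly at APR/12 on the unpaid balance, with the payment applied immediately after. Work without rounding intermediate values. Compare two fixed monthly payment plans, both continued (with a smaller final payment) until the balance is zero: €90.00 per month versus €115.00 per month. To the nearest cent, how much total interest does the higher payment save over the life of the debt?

Monthly rate r = 15.2%/12 = 1.26667% = 0.0126667.
At €90.00/mo: n = ⌈−ln(1 − rB₀/P)/ln(1+r)⌉ = 64 payments (last €46.55); total interest = total paid − €3,911.00 = €1,805.55.
At €115.00/mo: 45 payments (last €88.29); total interest €1,237.29.
Interest saved = €1,805.55 − €1,237.29 = €568.26.

€568.26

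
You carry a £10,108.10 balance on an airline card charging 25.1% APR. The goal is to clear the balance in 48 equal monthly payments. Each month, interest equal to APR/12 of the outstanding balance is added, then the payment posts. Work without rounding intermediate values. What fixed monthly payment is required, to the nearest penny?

Monthly rate r = 25.1%/12 = 2.09167% = 0.0209167.
Level-payment amortization: P = B₀·r / (1 − (1+r)^(−n)) = 10108.10·0.0209167 / (1 − 1.02092^(−48)).
Denominator 1 − (1+r)^(−48) = 0.629774868.
P = 211.428 / 0.629774868 ≈ 335.72.

£335.72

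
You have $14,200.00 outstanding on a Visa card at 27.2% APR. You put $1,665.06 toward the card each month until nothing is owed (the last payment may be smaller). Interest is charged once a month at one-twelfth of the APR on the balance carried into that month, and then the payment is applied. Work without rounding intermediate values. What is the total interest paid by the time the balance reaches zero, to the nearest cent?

$1,762.42

Monthly rate r = 27.2%/12 = 2.26667% = 0.0226667.
Payoff takes n = ⌈−ln(1 − rB₀/P)/ln(1+r)⌉ = ⌈9.584⌉ = 10 payments; the last is $976.88.
Total paid = 9·$1,665.06 + $976.88 = $15,962.42.
Total interest = total paid − principal = $15,962.42 − $14,200.00 = $1,762.42.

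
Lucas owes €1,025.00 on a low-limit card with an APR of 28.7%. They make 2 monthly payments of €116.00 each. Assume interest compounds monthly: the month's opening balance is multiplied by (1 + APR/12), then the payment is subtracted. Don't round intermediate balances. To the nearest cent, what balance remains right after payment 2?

€839.84

Monthly rate r = 28.7%/12 = 2.39167% = 0.0239167.
Each month: B ← B·(1+r) − €116.00.
Month 1: interest €24.51; balance after payment €933.51.
Month 2: interest €22.33; balance after payment €839.84.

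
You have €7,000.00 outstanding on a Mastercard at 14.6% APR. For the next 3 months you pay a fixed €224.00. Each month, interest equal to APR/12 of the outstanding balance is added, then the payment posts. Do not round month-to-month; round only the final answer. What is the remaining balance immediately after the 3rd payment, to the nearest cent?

Monthly rate r = 14.6%/12 = 1.21667% = 0.0121667.
Each month: B ← B·(1+r) − €224.00.
Month 1: interest €85.17; balance after payment €6,861.17.
Month 2: interest €83.48; balance after payment €6,720.64.
Month 3: interest €81.77; balance after payment €6,578.41.

€6,578.41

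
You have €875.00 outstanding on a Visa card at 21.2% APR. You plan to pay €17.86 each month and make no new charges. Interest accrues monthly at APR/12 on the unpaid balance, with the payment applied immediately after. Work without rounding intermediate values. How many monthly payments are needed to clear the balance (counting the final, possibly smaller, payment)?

115 payments

Monthly rate r = 21.2%/12 = 1.76667% = 0.0176667.
Recurrence: B ← B·(1+r) − €17.86.
Month 1: interest €15.46; balance after payment €872.60.
Month 2: interest €15.42; balance after payment €870.15.
Closed form: n = −ln(1 − rB₀/P)/ln(1+r) = −ln(0.13447)/ln(1.01767) ≈ 114.570, so the balance reaches zero during payment 115.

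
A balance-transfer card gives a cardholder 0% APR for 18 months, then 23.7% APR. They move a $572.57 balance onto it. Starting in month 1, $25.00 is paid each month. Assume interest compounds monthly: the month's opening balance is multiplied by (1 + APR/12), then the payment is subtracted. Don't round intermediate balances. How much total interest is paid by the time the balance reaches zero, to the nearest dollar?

Promo months 1–18 at r₀ = 0%/12 = 0; months 19+ at r₁ = 23.7%/12 = 0.01975.
After month 18 (no interest yet): B = $572.57 − 18·$25.00 = $122.57.
Then at r₁ with $25.00/mo: n₂ = −ln(1 − r₁·B/P)/ln(1+r₁) ≈ 5.21 → 6 more payments.
Total paid = 23·$25.00 + $5.23 = $580.23; interest = $580.23 − $572.57 = $7.66.

$8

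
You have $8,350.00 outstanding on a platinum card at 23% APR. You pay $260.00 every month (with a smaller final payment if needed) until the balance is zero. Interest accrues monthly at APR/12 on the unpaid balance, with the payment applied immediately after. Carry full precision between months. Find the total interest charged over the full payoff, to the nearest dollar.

$4,742

Monthly rate r = 23%/12 = 1.91667% = 0.0191667.
Payoff takes n = ⌈−ln(1 − rB₀/P)/ln(1+r)⌉ = ⌈50.351⌉ = 51 payments; the last is $91.81.
Total paid = 50·$260.00 + $91.81 = $13,091.81.
Total interest = total paid − principal = $13,091.81 − $8,350.00 = $4,741.81.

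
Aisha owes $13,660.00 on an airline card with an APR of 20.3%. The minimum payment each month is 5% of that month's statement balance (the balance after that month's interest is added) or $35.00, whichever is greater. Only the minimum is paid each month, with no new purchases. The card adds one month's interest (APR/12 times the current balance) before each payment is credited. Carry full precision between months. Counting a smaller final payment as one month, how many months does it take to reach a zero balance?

Monthly rate r = 20.3%/12 = 1.69167% = 0.0169167.
While 5% of the post-interest balance exceeds $35.00, each month B ← (B·(1+r))·(1 − 0.05), i.e. B shrinks by the factor (1+r)·0.95 = 0.96607.
This holds for months 1–87. Entering month 88 the balance is $678.00; 5% of the post-interest balance is now below $35.00, so the flat $35.00 minimum applies from here.
From month 88 a fixed $35.00 at rate r clears $678.00 in 24 more payments. Total: 87 + 24 = 111 months.

111 months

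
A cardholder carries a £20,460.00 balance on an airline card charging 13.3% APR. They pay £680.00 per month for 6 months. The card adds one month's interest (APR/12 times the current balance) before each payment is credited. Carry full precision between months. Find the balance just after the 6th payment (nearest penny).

Monthly rate r = 13.3%/12 = 1.10833% = 0.0110833.
Each month: B ← B·(1+r) − £680.00.
Month 1: interest £226.77; balance after payment £20,006.76.
Month 2: interest £221.74; balance after payment £19,548.51.
Month 3: interest £216.66; balance after payment £19,085.17.
Month 4: interest £211.53; balance after payment £18,616.70.
Month 5: interest £206.34; balance after payment £18,143.03.
Month 6: interest £201.09; balance after payment £17,664.12.

£17,664.12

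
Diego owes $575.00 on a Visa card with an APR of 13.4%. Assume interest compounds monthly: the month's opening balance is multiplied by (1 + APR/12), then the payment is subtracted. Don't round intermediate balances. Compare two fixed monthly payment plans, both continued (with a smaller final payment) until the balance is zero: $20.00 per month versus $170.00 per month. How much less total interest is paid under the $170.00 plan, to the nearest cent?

$107.72

Monthly rate r = 13.4%/12 = 1.11667% = 0.0111667.
At $20.00/mo: n = ⌈−ln(1 − rB₀/P)/ln(1+r)⌉ = 35 payments (last $17.36); total interest = total paid − $575.00 = $122.36.
At $170.00/mo: 4 payments (last $79.64); total interest $14.64.
Interest saved = $122.36 − $14.64 = $107.72.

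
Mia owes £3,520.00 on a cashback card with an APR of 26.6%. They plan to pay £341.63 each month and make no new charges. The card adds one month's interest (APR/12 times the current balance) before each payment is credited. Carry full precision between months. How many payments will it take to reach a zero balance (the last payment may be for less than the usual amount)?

12 payments

Monthly rate r = 26.6%/12 = 2.21667% = 0.0221667.
Recurrence: B ← B·(1+r) − £341.63.
Month 1: interest £78.03; balance after payment £3,256.40.
Month 2: interest £72.18; balance after payment £2,986.95.
Closed form: n = −ln(1 − rB₀/P)/ln(1+r) = −ln(0.7716)/ln(1.02217) ≈ 11.826, so the balance reaches zero during payment 12.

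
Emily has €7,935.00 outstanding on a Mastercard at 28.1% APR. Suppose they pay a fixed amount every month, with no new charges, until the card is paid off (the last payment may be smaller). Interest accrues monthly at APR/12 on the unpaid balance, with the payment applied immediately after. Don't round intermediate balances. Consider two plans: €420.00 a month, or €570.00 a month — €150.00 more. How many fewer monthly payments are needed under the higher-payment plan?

Monthly rate r = 28.1%/12 = 2.34167% = 0.0234167.
At €420.00/mo: n = ⌈−ln(1 − rB₀/P)/ln(1+r)⌉ = 26 payments (last €99.95); total interest = total paid − €7,935.00 = €2,664.95.
At €570.00/mo: 18 payments (last €25.11); total interest €1,780.11.
Payments saved = 26 − 18 = 8.

8 fewer payments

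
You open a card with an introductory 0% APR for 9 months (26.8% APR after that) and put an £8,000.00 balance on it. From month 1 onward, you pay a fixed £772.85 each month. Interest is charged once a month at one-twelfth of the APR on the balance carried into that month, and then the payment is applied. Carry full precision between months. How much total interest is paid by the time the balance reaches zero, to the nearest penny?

Promo months 1–9 at r₀ = 0%/12 = 0; months 10+ at r₁ = 26.8%/12 = 0.0223333.
After month 9 (no interest yet): B = £8,000.00 − 9·£772.85 = £1,044.35.
Then at r₁ with £772.85/mo: n₂ = −ln(1 − r₁·B/P)/ln(1+r₁) ≈ 1.39 → 2 more payments.
Total paid = 10·£772.85 + £301.41 = £8,029.91; interest = £8,029.91 − £8,000.00 = £29.91.

£29.91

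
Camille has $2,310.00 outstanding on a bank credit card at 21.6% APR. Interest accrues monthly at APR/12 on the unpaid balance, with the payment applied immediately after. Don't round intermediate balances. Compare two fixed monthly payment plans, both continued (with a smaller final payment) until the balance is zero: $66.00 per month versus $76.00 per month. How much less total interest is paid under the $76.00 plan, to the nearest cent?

Monthly rate r = 21.6%/12 = 1.8% = 0.018.
At $66.00/mo: n = ⌈−ln(1 − rB₀/P)/ln(1+r)⌉ = 56 payments (last $48.42); total interest = total paid − $2,310.00 = $1,368.42.
At $76.00/mo: 45 payments (last $30.58); total interest $1,064.58.
Interest saved = $1,368.42 − $1,064.58 = $303.84.

$303.84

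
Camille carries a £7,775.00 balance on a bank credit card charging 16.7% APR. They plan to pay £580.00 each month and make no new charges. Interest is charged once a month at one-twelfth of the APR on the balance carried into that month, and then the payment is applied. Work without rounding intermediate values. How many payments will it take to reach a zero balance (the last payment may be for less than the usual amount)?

Monthly rate r = 16.7%/12 = 1.39167% = 0.0139167.
Recurrence: B ← B·(1+r) − £580.00.
Month 1: interest £108.20; balance after payment £7,303.20.
Month 2: interest £101.64; balance after payment £6,824.84.
Closed form: n = −ln(1 − rB₀/P)/ln(1+r) = −ln(0.81344)/ln(1.01392) ≈ 14.940, so the balance reaches zero during payment 15.

15 payments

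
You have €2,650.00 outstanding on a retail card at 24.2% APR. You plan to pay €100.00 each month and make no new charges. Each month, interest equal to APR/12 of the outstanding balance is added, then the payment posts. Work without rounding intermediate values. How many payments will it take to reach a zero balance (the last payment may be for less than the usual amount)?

39 payments

Monthly rate r = 24.2%/12 = 2.01667% = 0.0201667.
Recurrence: B ← B·(1+r) − €100.00.
Month 1: interest €53.44; balance after payment €2,603.44.
Month 2: interest €52.50; balance after payment €2,555.94.
Closed form: n = −ln(1 − rB₀/P)/ln(1+r) = −ln(0.46558)/ln(1.02017) ≈ 38.288, so the balance reaches zero during payment 39.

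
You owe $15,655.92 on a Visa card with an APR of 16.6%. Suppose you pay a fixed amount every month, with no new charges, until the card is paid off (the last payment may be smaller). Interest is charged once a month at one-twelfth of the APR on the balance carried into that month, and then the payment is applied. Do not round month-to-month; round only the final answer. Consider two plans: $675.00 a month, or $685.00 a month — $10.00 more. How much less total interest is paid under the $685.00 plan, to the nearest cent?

Monthly rate r = 16.6%/12 = 1.38333% = 0.0138333.
At $675.00/mo: n = ⌈−ln(1 − rB₀/P)/ln(1+r)⌉ = 29 payments (last $110.40); total interest = total paid − $15,655.92 = $3,354.48.
At $685.00/mo: 28 payments (last $454.75); total interest $3,293.83.
Interest saved = $3,354.48 − $3,293.83 = $60.65.

$60.65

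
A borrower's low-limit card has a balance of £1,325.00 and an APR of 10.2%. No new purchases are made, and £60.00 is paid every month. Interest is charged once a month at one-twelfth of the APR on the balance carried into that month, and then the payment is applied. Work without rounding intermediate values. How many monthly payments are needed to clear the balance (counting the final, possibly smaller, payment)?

Monthly rate r = 10.2%/12 = 0.85% = 0.0085.
Recurrence: B ← B·(1+r) − £60.00.
Month 1: interest £11.26; balance after payment £1,276.26.
Month 2: interest £10.85; balance after payment £1,227.11.
Closed form: n = −ln(1 − rB₀/P)/ln(1+r) = −ln(0.81229)/ln(1.0085) ≈ 24.562, so the balance reaches zero during payment 25.

25 payments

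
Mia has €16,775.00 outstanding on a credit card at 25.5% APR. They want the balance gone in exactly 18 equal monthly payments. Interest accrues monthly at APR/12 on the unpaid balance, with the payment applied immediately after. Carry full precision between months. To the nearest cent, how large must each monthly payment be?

€1,131.26

Monthly rate r = 25.5%/12 = 2.125% = 0.02125.
Level-payment amortization: P = B₀·r / (1 − (1+r)^(−n)) = 16775.00·0.02125 / (1 − 1.02125^(−18)).
Denominator 1 − (1+r)^(−18) = 0.315106967.
P = 356.469 / 0.315106967 ≈ 1131.26.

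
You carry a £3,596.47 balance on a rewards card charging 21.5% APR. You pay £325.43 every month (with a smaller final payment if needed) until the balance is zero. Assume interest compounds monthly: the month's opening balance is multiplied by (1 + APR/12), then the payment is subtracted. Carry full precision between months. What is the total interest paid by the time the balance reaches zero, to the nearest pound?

£448

Monthly rate r = 21.5%/12 = 1.79167% = 0.0179167.
Payoff takes n = ⌈−ln(1 − rB₀/P)/ln(1+r)⌉ = ⌈12.426⌉ = 13 payments; the last is £139.18.
Total paid = 12·£325.43 + £139.18 = £4,044.34.
Total interest = total paid − principal = £4,044.34 − £3,596.47 = £447.87.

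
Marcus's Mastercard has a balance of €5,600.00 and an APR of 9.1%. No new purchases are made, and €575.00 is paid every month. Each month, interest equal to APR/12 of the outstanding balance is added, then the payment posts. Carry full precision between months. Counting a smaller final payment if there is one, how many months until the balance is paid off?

11 months

Monthly rate r = 9.1%/12 = 0.758333% = 0.00758333.
Recurrence: B ← B·(1+r) − €575.00.
Month 1: interest €42.47; balance after payment €5,067.47.
Month 2: interest €38.43; balance after payment €4,530.89.
Closed form: n = −ln(1 − rB₀/P)/ln(1+r) = −ln(0.92614)/ln(1.00758) ≈ 10.156, so the balance reaches zero during payment 11.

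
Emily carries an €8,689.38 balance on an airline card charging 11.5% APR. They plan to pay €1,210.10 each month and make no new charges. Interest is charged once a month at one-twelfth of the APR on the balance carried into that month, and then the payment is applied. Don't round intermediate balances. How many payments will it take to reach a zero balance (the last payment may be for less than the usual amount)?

Monthly rate r = 11.5%/12 = 0.958333% = 0.00958333.
Recurrence: B ← B·(1+r) − €1,210.10.
Month 1: interest €83.27; balance after payment €7,562.55.
Month 2: interest €72.47; balance after payment €6,424.93.
Closed form: n = −ln(1 − rB₀/P)/ln(1+r) = −ln(0.93118)/ln(1.00958) ≈ 7.475, so the balance reaches zero during payment 8.

8 payments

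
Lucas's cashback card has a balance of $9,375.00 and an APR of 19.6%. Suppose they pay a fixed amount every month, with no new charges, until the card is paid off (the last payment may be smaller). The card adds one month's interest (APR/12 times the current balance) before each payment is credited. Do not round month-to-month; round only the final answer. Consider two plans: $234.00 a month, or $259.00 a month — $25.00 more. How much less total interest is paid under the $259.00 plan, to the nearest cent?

$1,043.97

Monthly rate r = 19.6%/12 = 1.63333% = 0.0163333.
At $234.00/mo: n = ⌈−ln(1 − rB₀/P)/ln(1+r)⌉ = 66 payments (last $135.17); total interest = total paid − $9,375.00 = $5,970.17.
At $259.00/mo: 56 payments (last $56.20); total interest $4,926.20.
Interest saved = $5,970.17 − $4,926.20 = $1,043.97.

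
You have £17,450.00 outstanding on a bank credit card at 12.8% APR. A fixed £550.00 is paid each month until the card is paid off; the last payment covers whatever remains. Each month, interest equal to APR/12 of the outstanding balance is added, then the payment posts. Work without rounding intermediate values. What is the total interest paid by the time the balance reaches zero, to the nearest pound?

£3,966

Monthly rate r = 12.8%/12 = 1.06667% = 0.0106667.
Payoff takes n = ⌈−ln(1 − rB₀/P)/ln(1+r)⌉ = ⌈38.937⌉ = 39 payments; the last is £515.64.
Total paid = 38·£550.00 + £515.64 = £21,415.64.
Total interest = total paid − principal = £21,415.64 − £17,450.00 = £3,965.64.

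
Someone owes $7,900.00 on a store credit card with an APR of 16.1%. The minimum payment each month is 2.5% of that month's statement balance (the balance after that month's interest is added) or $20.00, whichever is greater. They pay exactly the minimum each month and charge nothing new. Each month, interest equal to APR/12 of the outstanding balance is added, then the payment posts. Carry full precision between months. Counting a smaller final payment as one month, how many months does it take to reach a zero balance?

249 months

Monthly rate r = 16.1%/12 = 1.34167% = 0.0134167.
While 2.5% of the post-interest balance exceeds $20.00, each month B ← (B·(1+r))·(1 − 0.025), i.e. B shrinks by the factor (1+r)·0.975 = 0.98808.
This holds for months 1–193. Entering month 194 the balance is $780.93; 2.5% of the post-interest balance is now below $20.00, so the flat $20.00 minimum applies from here.
From month 194 a fixed $20.00 at rate r clears $780.93 in 56 more payments. Total: 193 + 56 = 249 months.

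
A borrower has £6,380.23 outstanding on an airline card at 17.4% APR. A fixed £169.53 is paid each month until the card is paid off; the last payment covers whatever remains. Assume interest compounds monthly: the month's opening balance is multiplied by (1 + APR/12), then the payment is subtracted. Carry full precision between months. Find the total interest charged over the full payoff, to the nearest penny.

£2,911.54

Monthly rate r = 17.4%/12 = 1.45% = 0.0145.
Payoff takes n = ⌈−ln(1 − rB₀/P)/ln(1+r)⌉ = ⌈54.808⌉ = 55 payments; the last is £137.15.
Total paid = 54·£169.53 + £137.15 = £9,291.77.
Total interest = total paid − principal = £9,291.77 − £6,380.23 = £2,911.54.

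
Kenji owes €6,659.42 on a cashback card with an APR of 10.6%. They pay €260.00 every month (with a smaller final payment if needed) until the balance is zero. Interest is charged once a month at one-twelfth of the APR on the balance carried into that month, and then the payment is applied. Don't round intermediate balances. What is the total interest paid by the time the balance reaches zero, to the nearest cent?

Monthly rate r = 10.6%/12 = 0.883333% = 0.00883333.
Payoff takes n = ⌈−ln(1 − rB₀/P)/ln(1+r)⌉ = ⌈29.166⌉ = 30 payments; the last is €43.44.
Total paid = 29·€260.00 + €43.44 = €7,583.44.
Total interest = total paid − principal = €7,583.44 − €6,659.42 = €924.02.

€924.02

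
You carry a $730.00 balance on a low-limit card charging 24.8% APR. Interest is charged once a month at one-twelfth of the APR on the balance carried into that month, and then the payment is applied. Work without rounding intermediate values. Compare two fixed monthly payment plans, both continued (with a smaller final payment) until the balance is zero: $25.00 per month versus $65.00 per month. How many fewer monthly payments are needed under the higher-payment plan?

33 fewer payments

Monthly rate r = 24.8%/12 = 2.06667% = 0.0206667.
At $25.00/mo: n = ⌈−ln(1 − rB₀/P)/ln(1+r)⌉ = 46 payments (last $5.51); total interest = total paid − $730.00 = $400.51.
At $65.00/mo: 13 payments (last $59.24); total interest $109.24.
Payments saved = 46 − 13 = 33.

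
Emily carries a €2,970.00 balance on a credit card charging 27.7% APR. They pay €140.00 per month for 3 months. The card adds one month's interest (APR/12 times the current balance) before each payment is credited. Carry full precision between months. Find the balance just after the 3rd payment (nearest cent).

€2,750.69

Monthly rate r = 27.7%/12 = 2.30833% = 0.0230833.
Each month: B ← B·(1+r) − €140.00.
Month 1: interest €68.56; balance after payment €2,898.56.
Month 2: interest €66.91; balance after payment €2,825.47.
Month 3: interest €65.22; balance after payment €2,750.69.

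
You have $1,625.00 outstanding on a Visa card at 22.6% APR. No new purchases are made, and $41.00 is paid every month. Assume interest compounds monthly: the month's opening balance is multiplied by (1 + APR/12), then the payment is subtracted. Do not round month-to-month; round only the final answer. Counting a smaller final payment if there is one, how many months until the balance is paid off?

Monthly rate r = 22.6%/12 = 1.88333% = 0.0188333.
Recurrence: B ← B·(1+r) − $41.00.
Month 1: interest $30.60; balance after payment $1,614.60.
Month 2: interest $30.41; balance after payment $1,604.01.
Closed form: n = −ln(1 − rB₀/P)/ln(1+r) = −ln(0.25356)/ln(1.01883) ≈ 73.542, so the balance reaches zero during payment 74.

74 months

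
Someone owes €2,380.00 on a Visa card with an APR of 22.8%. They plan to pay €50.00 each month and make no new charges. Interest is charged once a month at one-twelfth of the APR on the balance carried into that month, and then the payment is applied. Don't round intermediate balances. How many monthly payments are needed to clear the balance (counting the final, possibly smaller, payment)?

Monthly rate r = 22.8%/12 = 1.9% = 0.019.
Recurrence: B ← B·(1+r) − €50.00.
Month 1: interest €45.22; balance after payment €2,375.22.
Month 2: interest €45.13; balance after payment €2,370.35.
Closed form: n = −ln(1 − rB₀/P)/ln(1+r) = −ln(0.0956)/ln(1.019) ≈ 124.727, so the balance reaches zero during payment 125.

125 payments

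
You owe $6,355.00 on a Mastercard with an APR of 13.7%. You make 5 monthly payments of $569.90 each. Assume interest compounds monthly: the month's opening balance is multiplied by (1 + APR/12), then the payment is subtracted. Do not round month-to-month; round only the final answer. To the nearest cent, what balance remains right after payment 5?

Monthly rate r = 13.7%/12 = 1.14167% = 0.0114167.
Each month: B ← B·(1+r) − $569.90.
Month 1: interest $72.55; balance after payment $5,857.65.
Month 2: interest $66.87; balance after payment $5,354.63.
Month 3: interest $61.13; balance after payment $4,845.86.
Month 4: interest $55.32; balance after payment $4,331.28.
Month 5: interest $49.45; balance after payment $3,810.83.

$3,810.83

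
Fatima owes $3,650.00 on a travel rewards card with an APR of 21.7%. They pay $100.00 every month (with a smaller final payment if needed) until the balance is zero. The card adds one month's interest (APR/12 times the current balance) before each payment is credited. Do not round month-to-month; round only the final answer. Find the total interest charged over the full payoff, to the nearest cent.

$2,370.38

Monthly rate r = 21.7%/12 = 1.80833% = 0.0180833.
Payoff takes n = ⌈−ln(1 − rB₀/P)/ln(1+r)⌉ = ⌈60.202⌉ = 61 payments; the last is $20.38.
Total paid = 60·$100.00 + $20.38 = $6,020.38.
Total interest = total paid − principal = $6,020.38 − $3,650.00 = $2,370.38.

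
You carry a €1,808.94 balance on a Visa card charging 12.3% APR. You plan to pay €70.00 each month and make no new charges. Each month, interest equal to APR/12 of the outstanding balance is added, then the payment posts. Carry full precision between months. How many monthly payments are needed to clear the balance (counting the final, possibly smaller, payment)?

31 months

Monthly rate r = 12.3%/12 = 1.025% = 0.01025.
Recurrence: B ← B·(1+r) − €70.00.
Month 1: interest €18.54; balance after payment €1,757.48.
Month 2: interest €18.01; balance after payment €1,705.50.
Closed form: n = −ln(1 − rB₀/P)/ln(1+r) = −ln(0.73512)/ln(1.01025) ≈ 30.175, so the balance reaches zero during payment 31.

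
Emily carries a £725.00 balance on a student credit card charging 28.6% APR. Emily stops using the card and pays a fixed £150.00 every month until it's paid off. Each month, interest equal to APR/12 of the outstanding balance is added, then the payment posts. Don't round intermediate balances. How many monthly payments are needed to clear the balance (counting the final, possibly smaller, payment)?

Monthly rate r = 28.6%/12 = 2.38333% = 0.0238333.
Recurrence: B ← B·(1+r) − £150.00.
Month 1: interest £17.28; balance after payment £592.28.
Month 2: interest £14.12; balance after payment £456.40.
Month 3: interest £10.88; balance after payment £317.27.
Month 4: interest £7.56; balance after payment £174.83.
Month 5: interest £4.17; balance after payment £29.00.
Month 6: interest £0.69; balance after payment £0.00.

6 months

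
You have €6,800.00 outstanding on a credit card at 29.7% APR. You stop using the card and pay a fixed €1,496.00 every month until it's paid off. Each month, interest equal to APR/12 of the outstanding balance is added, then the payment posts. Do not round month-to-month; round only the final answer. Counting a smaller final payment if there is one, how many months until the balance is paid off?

Monthly rate r = 29.7%/12 = 2.475% = 0.02475.
Recurrence: B ← B·(1+r) − €1,496.00.
Month 1: interest €168.30; balance after payment €5,472.30.
Month 2: interest €135.44; balance after payment €4,111.74.
Month 3: interest €101.77; balance after payment €2,717.50.
Month 4: interest €67.26; balance after payment €1,288.76.
Month 5: interest €31.90; balance after payment €0.00.

5 months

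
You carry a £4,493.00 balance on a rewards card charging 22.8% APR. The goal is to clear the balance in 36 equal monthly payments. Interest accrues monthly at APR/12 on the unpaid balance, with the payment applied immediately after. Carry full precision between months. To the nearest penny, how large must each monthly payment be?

£173.45

Monthly rate r = 22.8%/12 = 1.9% = 0.019.
Level-payment amortization: P = B₀·r / (1 − (1+r)^(−n)) = 4493.00·0.019 / (1 − 1.019^(−36)).
Denominator 1 − (1+r)^(−36) = 0.492157111.
P = 85.367 / 0.492157111 ≈ 173.45.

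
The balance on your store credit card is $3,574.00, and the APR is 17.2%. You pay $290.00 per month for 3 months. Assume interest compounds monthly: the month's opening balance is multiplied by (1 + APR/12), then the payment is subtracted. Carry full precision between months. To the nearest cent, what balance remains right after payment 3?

Monthly rate r = 17.2%/12 = 1.43333% = 0.0143333.
Each month: B ← B·(1+r) − $290.00.
Month 1: interest $51.23; balance after payment $3,335.23.
Month 2: interest $47.80; balance after payment $3,093.03.
Month 3: interest $44.33; balance after payment $2,847.37.

$2,847.37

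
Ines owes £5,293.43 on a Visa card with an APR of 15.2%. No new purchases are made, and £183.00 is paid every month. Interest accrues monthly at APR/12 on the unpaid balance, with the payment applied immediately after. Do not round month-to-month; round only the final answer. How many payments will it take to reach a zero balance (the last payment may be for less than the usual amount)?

Monthly rate r = 15.2%/12 = 1.26667% = 0.0126667.
Recurrence: B ← B·(1+r) − £183.00.
Month 1: interest £67.05; balance after payment £5,177.48.
Month 2: interest £65.58; balance after payment £5,060.06.
Closed form: n = −ln(1 − rB₀/P)/ln(1+r) = −ln(0.63361)/ln(1.01267) ≈ 36.254, so the balance reaches zero during payment 37.

37 months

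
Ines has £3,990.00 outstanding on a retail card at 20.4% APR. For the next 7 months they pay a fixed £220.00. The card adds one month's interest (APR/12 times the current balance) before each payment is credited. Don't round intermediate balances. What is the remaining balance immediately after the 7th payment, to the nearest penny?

£2,868.92

Monthly rate r = 20.4%/12 = 1.7% = 0.017.
Each month: B ← B·(1+r) − £220.00.
Month 1: interest £67.83; balance after payment £3,837.83.
Month 2: interest £65.24; balance after payment £3,683.07.
Month 3: interest £62.61; balance after payment £3,525.69.
Month 4: interest £59.94; balance after payment £3,365.62.
Month 5: interest £57.22; balance after payment £3,202.84.
Month 6: interest £54.45; balance after payment £3,037.29.
Month 7: interest £51.63; balance after payment £2,868.92.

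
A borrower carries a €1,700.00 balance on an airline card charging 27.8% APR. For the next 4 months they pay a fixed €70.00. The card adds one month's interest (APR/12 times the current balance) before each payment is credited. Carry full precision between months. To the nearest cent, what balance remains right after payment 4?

Monthly rate r = 27.8%/12 = 2.31667% = 0.0231667.
Each month: B ← B·(1+r) − €70.00.
Month 1: interest €39.38; balance after payment €1,669.38.
Month 2: interest €38.67; balance after payment €1,638.06.
Month 3: interest €37.95; balance after payment €1,606.01.
Month 4: interest €37.21; balance after payment €1,573.21.

€1,573.21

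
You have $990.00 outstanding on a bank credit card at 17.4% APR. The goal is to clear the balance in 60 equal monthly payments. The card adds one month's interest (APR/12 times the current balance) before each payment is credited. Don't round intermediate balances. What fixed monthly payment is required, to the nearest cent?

Monthly rate r = 17.4%/12 = 1.45% = 0.0145.
Level-payment amortization: P = B₀·r / (1 − (1+r)^(−n)) = 990.00·0.0145 / (1 − 1.0145^(−60)).
Denominator 1 − (1+r)^(−60) = 0.578422991.
P = 14.355 / 0.578422991 ≈ 24.82.

$24.82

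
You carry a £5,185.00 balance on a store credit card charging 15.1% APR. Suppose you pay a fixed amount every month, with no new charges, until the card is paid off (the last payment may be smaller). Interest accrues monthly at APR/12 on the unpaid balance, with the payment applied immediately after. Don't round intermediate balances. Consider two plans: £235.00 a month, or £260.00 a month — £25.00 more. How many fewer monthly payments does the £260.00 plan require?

Monthly rate r = 15.1%/12 = 1.25833% = 0.0125833.
At £235.00/mo: n = ⌈−ln(1 − rB₀/P)/ln(1+r)⌉ = 27 payments (last £1.92); total interest = total paid − £5,185.00 = £926.92.
At £260.00/mo: 24 payments (last £27.73); total interest £822.73.
Payments saved = 27 − 24 = 3.

3 fewer payments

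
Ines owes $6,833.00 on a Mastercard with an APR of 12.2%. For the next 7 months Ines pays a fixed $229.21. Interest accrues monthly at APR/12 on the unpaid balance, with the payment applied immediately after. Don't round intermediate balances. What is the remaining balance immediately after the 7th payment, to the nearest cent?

$5,680.12

Monthly rate r = 12.2%/12 = 1.01667% = 0.0101667.
Each month: B ← B·(1+r) − $229.21.
Month 1: interest $69.47; balance after payment $6,673.26.
Month 2: interest $67.84; balance after payment $6,511.89.
Month 3: interest $66.20; balance after payment $6,348.89.
Month 4: interest $64.55; balance after payment $6,184.22.
Month 5: interest $62.87; balance after payment $6,017.89.
Month 6: interest $61.18; balance after payment $5,849.86.
Month 7: interest $59.47; balance after payment $5,680.12.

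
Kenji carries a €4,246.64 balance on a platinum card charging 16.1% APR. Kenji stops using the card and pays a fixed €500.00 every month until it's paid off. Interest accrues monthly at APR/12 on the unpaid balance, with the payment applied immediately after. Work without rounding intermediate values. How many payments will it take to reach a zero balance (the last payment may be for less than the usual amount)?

Monthly rate r = 16.1%/12 = 1.34167% = 0.0134167.
Recurrence: B ← B·(1+r) − €500.00.
Month 1: interest €56.98; balance after payment €3,803.62.
Month 2: interest €51.03; balance after payment €3,354.65.
Closed form: n = −ln(1 − rB₀/P)/ln(1+r) = −ln(0.88605)/ln(1.01342) ≈ 9.078, so the balance reaches zero during payment 10.

10 payments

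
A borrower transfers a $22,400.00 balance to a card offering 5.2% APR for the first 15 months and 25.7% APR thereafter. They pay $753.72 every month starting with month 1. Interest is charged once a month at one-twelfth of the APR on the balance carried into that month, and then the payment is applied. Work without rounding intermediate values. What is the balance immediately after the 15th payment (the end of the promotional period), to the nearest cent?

Promo months 1–15 at r₀ = 5.2%/12 = 0.00433333; months 16+ at r₁ = 25.7%/12 = 0.0214167.
After month 15: iterate B ← B·(1+r₀) − $753.72 for 15 months → $12,245.74.

$12,245.74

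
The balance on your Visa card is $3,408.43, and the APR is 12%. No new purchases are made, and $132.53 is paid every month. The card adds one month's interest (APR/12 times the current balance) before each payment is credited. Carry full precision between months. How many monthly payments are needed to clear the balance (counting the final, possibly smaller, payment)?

30 payments

Monthly rate r = 12%/12 = 1% = 0.01.
Recurrence: B ← B·(1+r) − $132.53.
Month 1: interest $34.08; balance after payment $3,309.98.
Month 2: interest $33.10; balance after payment $3,210.55.
Closed form: n = −ln(1 − rB₀/P)/ln(1+r) = −ln(0.74282)/ln(1.01) ≈ 29.879, so the balance reaches zero during payment 30.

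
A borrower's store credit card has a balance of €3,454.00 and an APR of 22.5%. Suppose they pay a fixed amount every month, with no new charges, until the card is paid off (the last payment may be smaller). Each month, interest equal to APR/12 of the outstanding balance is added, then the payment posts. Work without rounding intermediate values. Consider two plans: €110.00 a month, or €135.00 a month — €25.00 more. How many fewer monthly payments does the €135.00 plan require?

Monthly rate r = 22.5%/12 = 1.875% = 0.01875.
At €110.00/mo: n = ⌈−ln(1 − rB₀/P)/ln(1+r)⌉ = 48 payments (last €91.71); total interest = total paid − €3,454.00 = €1,807.71.
At €135.00/mo: 36 payments (last €23.57); total interest €1,294.57.
Payments saved = 48 − 36 = 12.

12 fewer payments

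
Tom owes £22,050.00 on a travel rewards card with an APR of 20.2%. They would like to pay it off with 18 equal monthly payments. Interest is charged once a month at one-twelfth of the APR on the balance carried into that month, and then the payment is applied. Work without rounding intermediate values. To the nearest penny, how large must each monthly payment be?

Monthly rate r = 20.2%/12 = 1.68333% = 0.0168333.
Level-payment amortization: P = B₀·r / (1 − (1+r)^(−n)) = 22050.00·0.0168333 / (1 − 1.01683^(−18)).
Denominator 1 − (1+r)^(−18) = 0.259535815.
P = 371.175 / 0.259535815 ≈ 1430.15.

£1,430.15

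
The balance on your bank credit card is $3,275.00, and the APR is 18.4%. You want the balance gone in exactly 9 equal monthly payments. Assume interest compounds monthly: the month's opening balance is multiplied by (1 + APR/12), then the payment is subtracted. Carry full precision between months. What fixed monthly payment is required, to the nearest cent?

$392.35

Monthly rate r = 18.4%/12 = 1.53333% = 0.0153333.
Level-payment amortization: P = B₀·r / (1 − (1+r)^(−n)) = 3275.00·0.0153333 / (1 − 1.01533^(−9)).
Denominator 1 − (1+r)^(−9) = 0.127988522.
P = 50.2167 / 0.127988522 ≈ 392.35.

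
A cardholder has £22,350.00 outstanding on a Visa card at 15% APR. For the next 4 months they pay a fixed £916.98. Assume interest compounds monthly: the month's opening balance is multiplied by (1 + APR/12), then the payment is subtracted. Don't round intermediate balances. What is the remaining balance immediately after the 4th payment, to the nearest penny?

Monthly rate r = 15%/12 = 1.25% = 0.0125.
Each month: B ← B·(1+r) − £916.98.
Month 1: interest £279.38; balance after payment £21,712.40.
Month 2: interest £271.40; balance after payment £21,066.82.
Month 3: interest £263.34; balance after payment £20,413.18.
Month 4: interest £255.16; balance after payment £19,751.36.

£19,751.36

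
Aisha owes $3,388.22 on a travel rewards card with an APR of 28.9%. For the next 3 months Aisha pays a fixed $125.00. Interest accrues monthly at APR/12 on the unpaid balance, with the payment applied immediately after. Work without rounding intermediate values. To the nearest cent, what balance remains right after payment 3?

Monthly rate r = 28.9%/12 = 2.40833% = 0.0240833.
Each month: B ← B·(1+r) − $125.00.
Month 1: interest $81.60; balance after payment $3,344.82.
Month 2: interest $80.55; balance after payment $3,300.37.
Month 3: interest $79.48; balance after payment $3,254.86.

$3,254.86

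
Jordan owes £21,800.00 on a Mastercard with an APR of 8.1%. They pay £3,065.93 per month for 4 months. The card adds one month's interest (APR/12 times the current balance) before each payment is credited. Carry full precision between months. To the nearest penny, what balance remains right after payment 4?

Monthly rate r = 8.1%/12 = 0.675% = 0.00675.
Each month: B ← B·(1+r) − £3,065.93.
Month 1: interest £147.15; balance after payment £18,881.22.
Month 2: interest £127.45; balance after payment £15,942.74.
Month 3: interest £107.61; balance after payment £12,984.42.
Month 4: interest £87.64; balance after payment £10,006.14.

£10,006.14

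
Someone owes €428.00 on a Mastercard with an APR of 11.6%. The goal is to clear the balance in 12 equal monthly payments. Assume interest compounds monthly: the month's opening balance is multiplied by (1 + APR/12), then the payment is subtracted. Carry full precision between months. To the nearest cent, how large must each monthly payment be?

Monthly rate r = 11.6%/12 = 0.966667% = 0.00966667.
Level-payment amortization: P = B₀·r / (1 − (1+r)^(−n)) = 428.00·0.00966667 / (1 − 1.00967^(−12)).
Denominator 1 − (1+r)^(−12) = 0.109028573.
P = 4.13733 / 0.109028573 ≈ 37.95.

€37.95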